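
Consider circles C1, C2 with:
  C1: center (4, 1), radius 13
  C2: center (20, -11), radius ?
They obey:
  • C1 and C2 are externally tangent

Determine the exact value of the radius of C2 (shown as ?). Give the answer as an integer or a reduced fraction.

1. [ext C1·C2]  r_C2² + 26r_C2 − 231 = 0  ⇒  r_C2 = 7 (r>0 drops 1)

7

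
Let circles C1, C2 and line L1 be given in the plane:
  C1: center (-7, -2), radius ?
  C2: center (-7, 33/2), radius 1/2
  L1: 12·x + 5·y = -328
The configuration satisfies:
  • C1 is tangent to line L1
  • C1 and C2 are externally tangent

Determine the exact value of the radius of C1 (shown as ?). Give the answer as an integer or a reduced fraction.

1. [C1‖L1]  r_C1² − 324 = 0  ⇒  r_C1 = 18 (r>0 drops 1)
2. [ext C1·C2]  r_C1² + 1r_C1 − 342 = 0  ⇒  r_C1 = 18 (r>0 drops 1)

18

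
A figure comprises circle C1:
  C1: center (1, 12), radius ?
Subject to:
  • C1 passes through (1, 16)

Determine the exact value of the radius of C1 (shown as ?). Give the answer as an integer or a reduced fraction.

1. [C1∋P]  r_C1² − 16 = 0  ⇒  r_C1 = 4 (r>0 drops 1)

4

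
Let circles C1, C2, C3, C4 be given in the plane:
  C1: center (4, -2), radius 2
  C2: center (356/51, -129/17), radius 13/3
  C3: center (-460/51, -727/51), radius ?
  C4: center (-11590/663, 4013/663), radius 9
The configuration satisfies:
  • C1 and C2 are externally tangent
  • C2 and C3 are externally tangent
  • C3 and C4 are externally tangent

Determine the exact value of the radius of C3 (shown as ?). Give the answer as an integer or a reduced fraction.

1. [ext C2·C3]  r_C3² + (26/3)r_C3 − 845/3 = 0  ⇒  r_C3 = 13 (r>0 drops 1)
2. [ext C3·C4]  r_C3² + 18r_C3 − 403 = 0  ⇒  r_C3 = 13 (r>0 drops 1)

13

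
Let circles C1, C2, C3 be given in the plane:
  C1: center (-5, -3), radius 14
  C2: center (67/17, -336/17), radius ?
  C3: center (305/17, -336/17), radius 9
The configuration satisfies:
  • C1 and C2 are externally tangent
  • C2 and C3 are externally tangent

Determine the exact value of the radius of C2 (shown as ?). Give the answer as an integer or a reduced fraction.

5

1. [ext C1·C2]  r_C2² + 28r_C2 − 165 = 0  ⇒  r_C2 = 5 (r>0 drops 1)
2. [ext C2·C3]  r_C2² + 18r_C2 − 115 = 0  ⇒  r_C2 = 5 (r>0 drops 1)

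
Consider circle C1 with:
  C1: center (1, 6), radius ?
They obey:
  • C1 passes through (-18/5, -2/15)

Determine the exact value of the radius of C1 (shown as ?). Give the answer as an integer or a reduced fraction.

1. [C1∋P]  r_C1² − 529/9 = 0  ⇒  r_C1 = 23/3 (r>0 drops 1)

23/3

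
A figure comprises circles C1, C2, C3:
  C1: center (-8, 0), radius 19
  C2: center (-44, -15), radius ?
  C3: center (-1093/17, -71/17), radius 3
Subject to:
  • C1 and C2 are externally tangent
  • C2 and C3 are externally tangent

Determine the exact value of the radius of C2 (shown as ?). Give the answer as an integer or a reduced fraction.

1. [ext C1·C2]  r_C2² + 38r_C2 − 1160 = 0  ⇒  r_C2 = 20 (r>0 drops 1)
2. [ext C2·C3]  r_C2² + 6r_C2 − 520 = 0  ⇒  r_C2 = 20 (r>0 drops 1)

20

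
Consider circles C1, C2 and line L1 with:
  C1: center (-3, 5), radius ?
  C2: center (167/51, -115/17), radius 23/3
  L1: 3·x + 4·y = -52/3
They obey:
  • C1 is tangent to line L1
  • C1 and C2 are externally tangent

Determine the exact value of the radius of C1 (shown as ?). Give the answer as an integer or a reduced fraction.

1. [C1‖L1]  r_C1² − 289/9 = 0  ⇒  r_C1 = 17/3 (r>0 drops 1)
2. [ext C1·C2]  r_C1² + (46/3)r_C1 − 119 = 0  ⇒  r_C1 = 17/3 (r>0 drops 1)

17/3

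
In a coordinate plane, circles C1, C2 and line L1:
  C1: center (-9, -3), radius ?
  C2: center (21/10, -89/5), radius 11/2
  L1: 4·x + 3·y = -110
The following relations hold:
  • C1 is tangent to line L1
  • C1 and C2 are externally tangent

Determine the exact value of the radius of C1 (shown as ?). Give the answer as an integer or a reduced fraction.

1. [C1‖L1]  r_C1² − 169 = 0  ⇒  r_C1 = 13 (r>0 drops 1)
2. [ext C1·C2]  r_C1² + 11r_C1 − 312 = 0  ⇒  r_C1 = 13 (r>0 drops 1)

13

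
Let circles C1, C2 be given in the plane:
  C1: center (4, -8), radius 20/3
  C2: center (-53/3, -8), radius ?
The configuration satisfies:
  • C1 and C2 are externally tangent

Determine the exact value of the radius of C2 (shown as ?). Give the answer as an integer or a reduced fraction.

15

1. [ext C1·C2]  r_C2² + (40/3)r_C2 − 425 = 0  ⇒  r_C2 = 15 (r>0 drops 1)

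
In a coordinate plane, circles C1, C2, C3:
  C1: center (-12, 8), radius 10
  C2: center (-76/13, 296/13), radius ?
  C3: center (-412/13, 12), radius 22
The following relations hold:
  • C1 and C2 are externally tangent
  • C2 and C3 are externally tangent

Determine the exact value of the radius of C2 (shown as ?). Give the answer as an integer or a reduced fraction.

1. [ext C1·C2]  r_C2² + 20r_C2 − 156 = 0  ⇒  r_C2 = 6 (r>0 drops 1)
2. [ext C2·C3]  r_C2² + 44r_C2 − 300 = 0  ⇒  r_C2 = 6 (r>0 drops 1)

6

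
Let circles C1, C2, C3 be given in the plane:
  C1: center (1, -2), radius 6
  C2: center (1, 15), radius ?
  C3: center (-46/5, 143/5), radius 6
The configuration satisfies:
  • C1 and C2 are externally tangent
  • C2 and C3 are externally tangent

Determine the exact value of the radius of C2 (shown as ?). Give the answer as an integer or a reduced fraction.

1. [ext C1·C2]  r_C2² + 12r_C2 − 253 = 0  ⇒  r_C2 = 11 (r>0 drops 1)
2. [ext C2·C3]  r_C2² + 12r_C2 − 253 = 0  ⇒  r_C2 = 11 (r>0 drops 1)

11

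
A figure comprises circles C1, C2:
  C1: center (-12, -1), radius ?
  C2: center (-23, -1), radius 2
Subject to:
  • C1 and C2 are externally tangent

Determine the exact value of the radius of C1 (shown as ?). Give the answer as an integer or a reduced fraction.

1. [ext C1·C2]  r_C1² + 4r_C1 − 117 = 0  ⇒  r_C1 = 9 (r>0 drops 1)

9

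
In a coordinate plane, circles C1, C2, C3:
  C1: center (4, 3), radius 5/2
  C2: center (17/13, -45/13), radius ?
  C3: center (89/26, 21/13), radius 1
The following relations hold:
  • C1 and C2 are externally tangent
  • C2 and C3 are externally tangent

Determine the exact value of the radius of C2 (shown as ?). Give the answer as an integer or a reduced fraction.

9/2

1. [ext C1·C2]  r_C2² + 5r_C2 − 171/4 = 0  ⇒  r_C2 = 9/2 (r>0 drops 1)
2. [ext C2·C3]  r_C2² + 2r_C2 − 117/4 = 0  ⇒  r_C2 = 9/2 (r>0 drops 1)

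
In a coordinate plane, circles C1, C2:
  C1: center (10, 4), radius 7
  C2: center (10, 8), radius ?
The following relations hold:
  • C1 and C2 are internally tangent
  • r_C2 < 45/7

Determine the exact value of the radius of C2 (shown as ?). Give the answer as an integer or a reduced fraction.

1. [int C1,C2]  r_C2² − 14r_C2 + 33 = 0  ⇒  r_C2 = 3 or 11
2. given r_C2 < 45/7: keep 3

3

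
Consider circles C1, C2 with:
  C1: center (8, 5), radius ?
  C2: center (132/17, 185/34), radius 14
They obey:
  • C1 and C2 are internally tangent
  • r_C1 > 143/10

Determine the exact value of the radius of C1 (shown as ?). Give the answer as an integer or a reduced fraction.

29/2

1. [int C1,C2]  r_C1² − 28r_C1 + 783/4 = 0  ⇒  r_C1 = 27/2 or 29/2
2. given r_C1 > 143/10: keep 29/2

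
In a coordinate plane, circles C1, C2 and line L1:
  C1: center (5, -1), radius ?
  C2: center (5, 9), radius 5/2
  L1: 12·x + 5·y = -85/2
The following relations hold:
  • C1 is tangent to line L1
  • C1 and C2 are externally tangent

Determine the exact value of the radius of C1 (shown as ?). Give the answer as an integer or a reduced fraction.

15/2

1. [C1‖L1]  r_C1² − 225/4 = 0  ⇒  r_C1 = 15/2 (r>0 drops 1)
2. [ext C1·C2]  r_C1² + 5r_C1 − 375/4 = 0  ⇒  r_C1 = 15/2 (r>0 drops 1)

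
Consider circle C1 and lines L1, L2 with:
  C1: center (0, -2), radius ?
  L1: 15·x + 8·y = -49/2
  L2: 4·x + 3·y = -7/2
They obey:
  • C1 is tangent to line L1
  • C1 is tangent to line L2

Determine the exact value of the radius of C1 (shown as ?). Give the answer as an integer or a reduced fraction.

1/2

1. [C1‖L1]  r_C1² − 1/4 = 0  ⇒  r_C1 = 1/2 (r>0 drops 1)
2. [C1‖L2]  r_C1² − 1/4 = 0  ⇒  r_C1 = 1/2 (r>0 drops 1)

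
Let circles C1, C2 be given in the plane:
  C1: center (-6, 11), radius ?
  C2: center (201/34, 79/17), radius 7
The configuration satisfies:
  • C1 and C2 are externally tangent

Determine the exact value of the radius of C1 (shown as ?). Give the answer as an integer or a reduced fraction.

1. [ext C1·C2]  r_C1² + 14r_C1 − 533/4 = 0  ⇒  r_C1 = 13/2 (r>0 drops 1)

13/2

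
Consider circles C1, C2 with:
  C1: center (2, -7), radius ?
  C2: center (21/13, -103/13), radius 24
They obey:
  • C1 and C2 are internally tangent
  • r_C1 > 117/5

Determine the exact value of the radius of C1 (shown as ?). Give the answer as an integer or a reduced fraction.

1. [int C1,C2]  r_C1² − 48r_C1 + 575 = 0  ⇒  r_C1 = 23 or 25
2. given r_C1 > 117/5: keep 25

25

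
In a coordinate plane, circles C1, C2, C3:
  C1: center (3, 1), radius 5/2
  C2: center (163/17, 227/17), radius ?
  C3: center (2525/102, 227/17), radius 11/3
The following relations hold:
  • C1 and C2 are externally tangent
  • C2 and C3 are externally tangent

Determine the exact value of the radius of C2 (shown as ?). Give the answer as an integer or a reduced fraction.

23/2

1. [ext C1·C2]  r_C2² + 5r_C2 − 759/4 = 0  ⇒  r_C2 = 23/2 (r>0 drops 1)
2. [ext C2·C3]  r_C2² + (22/3)r_C2 − 2599/12 = 0  ⇒  r_C2 = 23/2 (r>0 drops 1)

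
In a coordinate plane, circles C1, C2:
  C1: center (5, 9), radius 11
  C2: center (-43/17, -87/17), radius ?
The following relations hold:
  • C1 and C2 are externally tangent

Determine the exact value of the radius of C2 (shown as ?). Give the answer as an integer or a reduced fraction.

1. [ext C1·C2]  r_C2² + 22r_C2 − 135 = 0  ⇒  r_C2 = 5 (r>0 drops 1)

5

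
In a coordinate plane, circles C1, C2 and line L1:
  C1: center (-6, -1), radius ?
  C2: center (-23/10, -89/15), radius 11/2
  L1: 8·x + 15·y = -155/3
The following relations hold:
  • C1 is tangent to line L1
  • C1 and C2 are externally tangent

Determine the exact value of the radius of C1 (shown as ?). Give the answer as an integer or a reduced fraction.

2/3

1. [C1‖L1]  r_C1² − 4/9 = 0  ⇒  r_C1 = 2/3 (r>0 drops 1)
2. [ext C1·C2]  r_C1² + 11r_C1 − 70/9 = 0  ⇒  r_C1 = 2/3 (r>0 drops 1)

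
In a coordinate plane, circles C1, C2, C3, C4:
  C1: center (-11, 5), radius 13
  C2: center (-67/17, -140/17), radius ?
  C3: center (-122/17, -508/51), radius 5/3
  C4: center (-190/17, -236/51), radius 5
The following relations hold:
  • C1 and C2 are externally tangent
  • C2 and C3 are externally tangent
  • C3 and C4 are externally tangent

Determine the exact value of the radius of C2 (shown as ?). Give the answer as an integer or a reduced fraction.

2

1. [ext C1·C2]  r_C2² + 26r_C2 − 56 = 0  ⇒  r_C2 = 2 (r>0 drops 1)
2. [ext C2·C3]  r_C2² + (10/3)r_C2 − 32/3 = 0  ⇒  r_C2 = 2 (r>0 drops 1)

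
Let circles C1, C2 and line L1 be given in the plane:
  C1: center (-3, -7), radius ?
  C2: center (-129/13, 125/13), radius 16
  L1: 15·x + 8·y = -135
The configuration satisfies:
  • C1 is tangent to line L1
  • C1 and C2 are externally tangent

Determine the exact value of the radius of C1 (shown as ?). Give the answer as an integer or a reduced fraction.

1. [C1‖L1]  r_C1² − 4 = 0  ⇒  r_C1 = 2 (r>0 drops 1)
2. [ext C1·C2]  r_C1² + 32r_C1 − 68 = 0  ⇒  r_C1 = 2 (r>0 drops 1)

2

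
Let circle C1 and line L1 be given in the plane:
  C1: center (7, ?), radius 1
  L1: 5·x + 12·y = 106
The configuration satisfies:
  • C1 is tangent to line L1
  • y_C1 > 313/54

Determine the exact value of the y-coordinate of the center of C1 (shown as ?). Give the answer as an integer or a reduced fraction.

1. [C1‖L1]  y_C1² − (71/6)y_C1 + 203/6 = 0  ⇒  y_C1 = 29/6 or 7
2. given y_C1 > 313/54: keep 7

7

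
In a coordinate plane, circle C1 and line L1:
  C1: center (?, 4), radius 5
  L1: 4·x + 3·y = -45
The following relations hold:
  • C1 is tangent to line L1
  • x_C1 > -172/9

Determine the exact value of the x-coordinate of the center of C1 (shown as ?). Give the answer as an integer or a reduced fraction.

1. [C1‖L1]  x_C1² + (57/2)x_C1 + 164 = 0  ⇒  x_C1 = -41/2 or -8
2. given x_C1 > -172/9: keep -8

-8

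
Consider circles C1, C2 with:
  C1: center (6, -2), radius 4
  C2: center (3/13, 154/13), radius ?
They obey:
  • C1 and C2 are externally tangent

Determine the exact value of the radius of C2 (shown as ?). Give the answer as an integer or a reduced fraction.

1. [ext C1·C2]  r_C2² + 8r_C2 − 209 = 0  ⇒  r_C2 = 11 (r>0 drops 1)

11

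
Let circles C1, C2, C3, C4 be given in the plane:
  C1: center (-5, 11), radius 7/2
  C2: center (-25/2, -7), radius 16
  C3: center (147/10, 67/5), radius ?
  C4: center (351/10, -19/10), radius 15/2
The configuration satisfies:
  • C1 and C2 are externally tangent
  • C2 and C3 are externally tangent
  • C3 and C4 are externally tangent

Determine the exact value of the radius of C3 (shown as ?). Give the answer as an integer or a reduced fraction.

1. [ext C2·C3]  r_C3² + 32r_C3 − 900 = 0  ⇒  r_C3 = 18 (r>0 drops 1)
2. [ext C3·C4]  r_C3² + 15r_C3 − 594 = 0  ⇒  r_C3 = 18 (r>0 drops 1)

18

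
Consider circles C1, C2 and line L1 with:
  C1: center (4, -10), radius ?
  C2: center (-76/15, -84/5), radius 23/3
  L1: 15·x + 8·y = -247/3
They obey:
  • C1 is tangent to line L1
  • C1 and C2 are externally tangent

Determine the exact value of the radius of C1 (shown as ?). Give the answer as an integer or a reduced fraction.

11/3

1. [C1‖L1]  r_C1² − 121/9 = 0  ⇒  r_C1 = 11/3 (r>0 drops 1)
2. [ext C1·C2]  r_C1² + (46/3)r_C1 − 209/3 = 0  ⇒  r_C1 = 11/3 (r>0 drops 1)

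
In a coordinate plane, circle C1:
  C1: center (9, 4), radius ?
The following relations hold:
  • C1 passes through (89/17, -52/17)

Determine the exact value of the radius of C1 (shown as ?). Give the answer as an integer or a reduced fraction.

1. [C1∋P]  r_C1² − 64 = 0  ⇒  r_C1 = 8 (r>0 drops 1)

8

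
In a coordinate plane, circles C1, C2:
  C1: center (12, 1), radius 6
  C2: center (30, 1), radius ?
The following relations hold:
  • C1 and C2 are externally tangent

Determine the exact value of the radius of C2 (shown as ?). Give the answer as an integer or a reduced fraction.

1. [ext C1·C2]  r_C2² + 12r_C2 − 288 = 0  ⇒  r_C2 = 12 (r>0 drops 1)

12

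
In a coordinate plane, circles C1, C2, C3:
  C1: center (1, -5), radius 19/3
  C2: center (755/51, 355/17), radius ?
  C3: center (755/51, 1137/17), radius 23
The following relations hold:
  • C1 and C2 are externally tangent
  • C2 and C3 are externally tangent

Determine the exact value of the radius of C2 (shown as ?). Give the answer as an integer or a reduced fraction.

1. [ext C1·C2]  r_C2² + (38/3)r_C2 − 2461/3 = 0  ⇒  r_C2 = 23 (r>0 drops 1)
2. [ext C2·C3]  r_C2² + 46r_C2 − 1587 = 0  ⇒  r_C2 = 23 (r>0 drops 1)

23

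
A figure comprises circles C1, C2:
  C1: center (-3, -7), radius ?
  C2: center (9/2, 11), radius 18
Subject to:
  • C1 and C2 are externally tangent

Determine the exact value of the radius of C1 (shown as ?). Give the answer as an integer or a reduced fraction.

3/2

1. [ext C1·C2]  r_C1² + 36r_C1 − 225/4 = 0  ⇒  r_C1 = 3/2 (r>0 drops 1)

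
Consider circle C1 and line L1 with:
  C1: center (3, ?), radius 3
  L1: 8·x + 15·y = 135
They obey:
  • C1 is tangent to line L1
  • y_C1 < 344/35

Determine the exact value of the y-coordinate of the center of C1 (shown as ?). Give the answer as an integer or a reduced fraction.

4

1. [C1‖L1]  y_C1² − (74/5)y_C1 + 216/5 = 0  ⇒  y_C1 = 4 or 54/5
2. given y_C1 < 344/35: keep 4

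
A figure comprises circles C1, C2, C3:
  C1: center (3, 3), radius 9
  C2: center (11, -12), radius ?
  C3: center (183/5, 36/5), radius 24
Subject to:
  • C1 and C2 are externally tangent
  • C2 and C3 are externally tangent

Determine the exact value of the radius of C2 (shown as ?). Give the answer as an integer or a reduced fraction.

8

1. [ext C1·C2]  r_C2² + 18r_C2 − 208 = 0  ⇒  r_C2 = 8 (r>0 drops 1)
2. [ext C2·C3]  r_C2² + 48r_C2 − 448 = 0  ⇒  r_C2 = 8 (r>0 drops 1)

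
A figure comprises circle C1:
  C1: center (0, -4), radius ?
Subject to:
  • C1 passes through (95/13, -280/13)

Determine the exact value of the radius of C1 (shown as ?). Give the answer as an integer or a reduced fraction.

1. [C1∋P]  r_C1² − 361 = 0  ⇒  r_C1 = 19 (r>0 drops 1)

19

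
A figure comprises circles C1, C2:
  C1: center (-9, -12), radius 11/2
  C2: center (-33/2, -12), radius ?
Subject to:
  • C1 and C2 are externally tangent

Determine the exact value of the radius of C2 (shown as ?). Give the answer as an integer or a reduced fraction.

2

1. [ext C1·C2]  r_C2² + 11r_C2 − 26 = 0  ⇒  r_C2 = 2 (r>0 drops 1)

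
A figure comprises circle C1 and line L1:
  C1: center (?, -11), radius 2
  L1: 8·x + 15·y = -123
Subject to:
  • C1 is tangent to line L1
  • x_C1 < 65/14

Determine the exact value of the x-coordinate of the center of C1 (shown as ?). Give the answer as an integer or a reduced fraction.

1

1. [C1‖L1]  x_C1² − (21/2)x_C1 + 19/2 = 0  ⇒  x_C1 = 1 or 19/2
2. given x_C1 < 65/14: keep 1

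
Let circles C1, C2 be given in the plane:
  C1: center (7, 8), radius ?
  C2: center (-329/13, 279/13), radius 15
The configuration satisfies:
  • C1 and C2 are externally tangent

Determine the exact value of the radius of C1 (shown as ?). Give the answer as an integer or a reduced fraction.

1. [ext C1·C2]  r_C1² + 30r_C1 − 1000 = 0  ⇒  r_C1 = 20 (r>0 drops 1)

20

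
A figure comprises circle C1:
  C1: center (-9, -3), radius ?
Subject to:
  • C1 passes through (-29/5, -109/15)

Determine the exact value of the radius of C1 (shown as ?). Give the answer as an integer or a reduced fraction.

16/3

1. [C1∋P]  r_C1² − 256/9 = 0  ⇒  r_C1 = 16/3 (r>0 drops 1)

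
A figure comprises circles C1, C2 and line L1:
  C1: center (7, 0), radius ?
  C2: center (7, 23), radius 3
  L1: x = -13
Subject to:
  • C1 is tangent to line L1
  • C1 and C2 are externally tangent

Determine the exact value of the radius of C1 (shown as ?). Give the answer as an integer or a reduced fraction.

20

1. [C1‖L1]  r_C1² − 400 = 0  ⇒  r_C1 = 20 (r>0 drops 1)
2. [ext C1·C2]  r_C1² + 6r_C1 − 520 = 0  ⇒  r_C1 = 20 (r>0 drops 1)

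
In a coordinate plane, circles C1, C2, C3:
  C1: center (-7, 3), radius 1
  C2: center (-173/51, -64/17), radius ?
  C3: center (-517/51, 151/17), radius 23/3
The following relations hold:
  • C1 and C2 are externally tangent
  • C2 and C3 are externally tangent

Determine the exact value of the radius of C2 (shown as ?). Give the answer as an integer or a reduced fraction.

20/3

1. [ext C1·C2]  r_C2² + 2r_C2 − 520/9 = 0  ⇒  r_C2 = 20/3 (r>0 drops 1)
2. [ext C2·C3]  r_C2² + (46/3)r_C2 − 440/3 = 0  ⇒  r_C2 = 20/3 (r>0 drops 1)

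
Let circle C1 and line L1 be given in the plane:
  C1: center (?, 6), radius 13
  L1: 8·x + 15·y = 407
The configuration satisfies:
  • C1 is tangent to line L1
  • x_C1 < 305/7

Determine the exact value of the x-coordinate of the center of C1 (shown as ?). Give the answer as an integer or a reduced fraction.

12

1. [C1‖L1]  x_C1² − (317/4)x_C1 + 807 = 0  ⇒  x_C1 = 12 or 269/4
2. given x_C1 < 305/7: keep 12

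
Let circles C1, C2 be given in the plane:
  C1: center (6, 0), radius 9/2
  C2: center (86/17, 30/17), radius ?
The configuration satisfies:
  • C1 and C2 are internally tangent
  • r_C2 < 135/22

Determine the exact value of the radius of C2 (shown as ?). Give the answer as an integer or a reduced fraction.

1. [int C1,C2]  r_C2² − 9r_C2 + 65/4 = 0  ⇒  r_C2 = 5/2 or 13/2
2. given r_C2 < 135/22: keep 5/2

5/2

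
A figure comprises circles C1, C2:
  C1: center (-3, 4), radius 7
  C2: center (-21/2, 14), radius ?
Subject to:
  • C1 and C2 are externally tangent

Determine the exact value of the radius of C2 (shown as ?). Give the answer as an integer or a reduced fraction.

1. [ext C1·C2]  r_C2² + 14r_C2 − 429/4 = 0  ⇒  r_C2 = 11/2 (r>0 drops 1)

11/2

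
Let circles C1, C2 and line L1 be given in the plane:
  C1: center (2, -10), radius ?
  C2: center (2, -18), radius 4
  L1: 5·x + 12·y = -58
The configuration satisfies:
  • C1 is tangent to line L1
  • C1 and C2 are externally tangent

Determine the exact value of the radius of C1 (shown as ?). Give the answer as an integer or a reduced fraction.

1. [C1‖L1]  r_C1² − 16 = 0  ⇒  r_C1 = 4 (r>0 drops 1)
2. [ext C1·C2]  r_C1² + 8r_C1 − 48 = 0  ⇒  r_C1 = 4 (r>0 drops 1)

4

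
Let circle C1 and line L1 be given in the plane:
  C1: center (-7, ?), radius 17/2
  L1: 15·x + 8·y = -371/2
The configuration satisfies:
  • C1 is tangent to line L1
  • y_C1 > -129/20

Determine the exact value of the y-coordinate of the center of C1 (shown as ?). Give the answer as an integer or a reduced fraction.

1. [C1‖L1]  y_C1² + (161/8)y_C1 − 225 = 0  ⇒  y_C1 = -225/8 or 8
2. given y_C1 > -129/20: keep 8

8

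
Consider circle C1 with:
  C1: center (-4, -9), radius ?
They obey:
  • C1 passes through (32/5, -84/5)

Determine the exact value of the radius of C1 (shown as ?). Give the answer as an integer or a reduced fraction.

13

1. [C1∋P]  r_C1² − 169 = 0  ⇒  r_C1 = 13 (r>0 drops 1)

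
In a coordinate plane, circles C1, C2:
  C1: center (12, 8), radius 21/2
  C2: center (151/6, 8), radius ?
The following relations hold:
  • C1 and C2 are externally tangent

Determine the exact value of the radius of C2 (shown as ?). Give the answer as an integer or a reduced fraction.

1. [ext C1·C2]  r_C2² + 21r_C2 − 568/9 = 0  ⇒  r_C2 = 8/3 (r>0 drops 1)

8/3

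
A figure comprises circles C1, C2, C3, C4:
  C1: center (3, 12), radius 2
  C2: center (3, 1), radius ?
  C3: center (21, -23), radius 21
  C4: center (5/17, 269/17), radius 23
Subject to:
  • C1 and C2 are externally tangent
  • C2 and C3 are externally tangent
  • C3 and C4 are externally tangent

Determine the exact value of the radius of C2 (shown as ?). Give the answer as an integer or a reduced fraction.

9

1. [ext C1·C2]  r_C2² + 4r_C2 − 117 = 0  ⇒  r_C2 = 9 (r>0 drops 1)
2. [ext C2·C3]  r_C2² + 42r_C2 − 459 = 0  ⇒  r_C2 = 9 (r>0 drops 1)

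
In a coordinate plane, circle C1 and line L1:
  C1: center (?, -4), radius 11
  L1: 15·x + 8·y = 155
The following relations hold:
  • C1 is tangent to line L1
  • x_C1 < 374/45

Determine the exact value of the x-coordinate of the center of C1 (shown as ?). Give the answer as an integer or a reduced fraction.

0

1. [C1‖L1]  x_C1² − (374/15)x_C1 = 0  ⇒  x_C1 = 0 or 374/15
2. given x_C1 < 374/45: keep 0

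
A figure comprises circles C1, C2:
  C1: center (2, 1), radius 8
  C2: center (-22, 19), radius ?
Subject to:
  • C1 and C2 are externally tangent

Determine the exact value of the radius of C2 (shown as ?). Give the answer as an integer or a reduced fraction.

1. [ext C1·C2]  r_C2² + 16r_C2 − 836 = 0  ⇒  r_C2 = 22 (r>0 drops 1)

22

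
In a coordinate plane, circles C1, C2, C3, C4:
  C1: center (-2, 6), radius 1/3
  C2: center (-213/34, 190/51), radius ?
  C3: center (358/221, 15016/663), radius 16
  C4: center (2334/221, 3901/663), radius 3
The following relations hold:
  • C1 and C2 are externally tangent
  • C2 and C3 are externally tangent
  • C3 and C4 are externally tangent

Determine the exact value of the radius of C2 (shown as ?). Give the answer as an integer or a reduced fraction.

9/2

1. [ext C1·C2]  r_C2² + (2/3)r_C2 − 93/4 = 0  ⇒  r_C2 = 9/2 (r>0 drops 1)
2. [ext C2·C3]  r_C2² + 32r_C2 − 657/4 = 0  ⇒  r_C2 = 9/2 (r>0 drops 1)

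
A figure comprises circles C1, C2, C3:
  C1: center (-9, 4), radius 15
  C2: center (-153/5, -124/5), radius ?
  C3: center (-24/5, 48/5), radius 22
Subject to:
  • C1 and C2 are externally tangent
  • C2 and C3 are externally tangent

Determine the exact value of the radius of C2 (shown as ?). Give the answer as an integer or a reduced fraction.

1. [ext C1·C2]  r_C2² + 30r_C2 − 1071 = 0  ⇒  r_C2 = 21 (r>0 drops 1)
2. [ext C2·C3]  r_C2² + 44r_C2 − 1365 = 0  ⇒  r_C2 = 21 (r>0 drops 1)

21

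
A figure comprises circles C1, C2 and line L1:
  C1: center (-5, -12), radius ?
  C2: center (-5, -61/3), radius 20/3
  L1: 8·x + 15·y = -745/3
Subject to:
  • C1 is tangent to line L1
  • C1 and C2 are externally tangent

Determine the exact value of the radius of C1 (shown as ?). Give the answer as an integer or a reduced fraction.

5/3

1. [C1‖L1]  r_C1² − 25/9 = 0  ⇒  r_C1 = 5/3 (r>0 drops 1)
2. [ext C1·C2]  r_C1² + (40/3)r_C1 − 25 = 0  ⇒  r_C1 = 5/3 (r>0 drops 1)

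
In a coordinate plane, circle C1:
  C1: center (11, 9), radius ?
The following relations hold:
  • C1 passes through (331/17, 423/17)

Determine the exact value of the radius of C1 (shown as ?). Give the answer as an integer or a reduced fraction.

18

1. [C1∋P]  r_C1² − 324 = 0  ⇒  r_C1 = 18 (r>0 drops 1)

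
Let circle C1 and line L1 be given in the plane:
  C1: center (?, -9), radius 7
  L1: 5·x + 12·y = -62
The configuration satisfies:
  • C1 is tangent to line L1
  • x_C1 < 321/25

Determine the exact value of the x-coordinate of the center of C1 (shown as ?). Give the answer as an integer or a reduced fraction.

1. [C1‖L1]  x_C1² − (92/5)x_C1 − 1233/5 = 0  ⇒  x_C1 = -9 or 137/5
2. given x_C1 < 321/25: keep -9

-9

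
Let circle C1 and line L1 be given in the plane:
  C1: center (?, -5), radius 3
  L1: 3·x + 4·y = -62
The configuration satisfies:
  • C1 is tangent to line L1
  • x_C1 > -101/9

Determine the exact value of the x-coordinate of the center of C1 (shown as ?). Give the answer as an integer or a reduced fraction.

1. [C1‖L1]  x_C1² + 28x_C1 + 171 = 0  ⇒  x_C1 = -19 or -9
2. given x_C1 > -101/9: keep -9

-9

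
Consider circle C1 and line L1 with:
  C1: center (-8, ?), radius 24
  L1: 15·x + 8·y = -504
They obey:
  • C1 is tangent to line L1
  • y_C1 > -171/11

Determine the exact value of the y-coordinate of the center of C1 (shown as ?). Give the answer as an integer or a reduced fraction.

1. [C1‖L1]  y_C1² + 96y_C1 − 297 = 0  ⇒  y_C1 = -99 or 3
2. given y_C1 > -171/11: keep 3

3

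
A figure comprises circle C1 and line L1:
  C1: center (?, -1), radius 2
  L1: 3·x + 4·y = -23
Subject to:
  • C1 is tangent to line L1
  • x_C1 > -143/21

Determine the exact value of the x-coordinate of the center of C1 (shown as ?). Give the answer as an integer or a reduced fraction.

-3

1. [C1‖L1]  x_C1² + (38/3)x_C1 + 29 = 0  ⇒  x_C1 = -29/3 or -3
2. given x_C1 > -143/21: keep -3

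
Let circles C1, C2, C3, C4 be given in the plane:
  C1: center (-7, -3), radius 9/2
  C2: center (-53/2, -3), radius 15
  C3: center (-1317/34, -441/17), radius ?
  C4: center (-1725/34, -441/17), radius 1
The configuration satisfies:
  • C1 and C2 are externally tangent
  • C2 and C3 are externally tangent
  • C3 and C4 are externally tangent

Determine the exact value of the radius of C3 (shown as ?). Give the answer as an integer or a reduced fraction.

1. [ext C2·C3]  r_C3² + 30r_C3 − 451 = 0  ⇒  r_C3 = 11 (r>0 drops 1)
2. [ext C3·C4]  r_C3² + 2r_C3 − 143 = 0  ⇒  r_C3 = 11 (r>0 drops 1)

11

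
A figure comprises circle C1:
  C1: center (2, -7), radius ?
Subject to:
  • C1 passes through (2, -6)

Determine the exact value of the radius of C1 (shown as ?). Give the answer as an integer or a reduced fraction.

1

1. [C1∋P]  r_C1² − 1 = 0  ⇒  r_C1 = 1 (r>0 drops 1)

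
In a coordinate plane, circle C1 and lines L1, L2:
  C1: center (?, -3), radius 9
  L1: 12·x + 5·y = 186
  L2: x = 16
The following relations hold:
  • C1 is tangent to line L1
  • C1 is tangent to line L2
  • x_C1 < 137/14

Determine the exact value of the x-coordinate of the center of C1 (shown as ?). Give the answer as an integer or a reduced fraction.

7

1. [C1‖L1]  x_C1² − (67/2)x_C1 + 371/2 = 0  ⇒  x_C1 = 7 or 53/2
2. [C1‖L2]  x_C1² − 32x_C1 + 175 = 0  ⇒  x_C1 = 7 or 25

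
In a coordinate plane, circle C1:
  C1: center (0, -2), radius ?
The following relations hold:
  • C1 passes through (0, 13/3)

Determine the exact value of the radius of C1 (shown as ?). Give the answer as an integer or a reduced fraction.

1. [C1∋P]  r_C1² − 361/9 = 0  ⇒  r_C1 = 19/3 (r>0 drops 1)

19/3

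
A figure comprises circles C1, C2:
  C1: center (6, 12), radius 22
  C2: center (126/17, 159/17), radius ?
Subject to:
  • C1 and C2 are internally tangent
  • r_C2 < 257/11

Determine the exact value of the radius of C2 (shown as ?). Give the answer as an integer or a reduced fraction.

19

1. [int C1,C2]  r_C2² − 44r_C2 + 475 = 0  ⇒  r_C2 = 19 or 25
2. given r_C2 < 257/11: keep 19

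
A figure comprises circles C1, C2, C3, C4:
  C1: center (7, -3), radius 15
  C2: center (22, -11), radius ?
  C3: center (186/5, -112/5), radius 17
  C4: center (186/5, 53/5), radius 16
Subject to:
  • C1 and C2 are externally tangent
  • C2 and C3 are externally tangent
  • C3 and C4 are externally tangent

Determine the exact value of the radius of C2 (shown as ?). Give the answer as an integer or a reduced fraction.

2

1. [ext C1·C2]  r_C2² + 30r_C2 − 64 = 0  ⇒  r_C2 = 2 (r>0 drops 1)
2. [ext C2·C3]  r_C2² + 34r_C2 − 72 = 0  ⇒  r_C2 = 2 (r>0 drops 1)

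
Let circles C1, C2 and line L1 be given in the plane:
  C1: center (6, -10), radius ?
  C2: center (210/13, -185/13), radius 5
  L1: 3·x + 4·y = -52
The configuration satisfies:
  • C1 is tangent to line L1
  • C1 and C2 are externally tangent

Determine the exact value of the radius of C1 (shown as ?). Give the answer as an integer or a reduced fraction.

6

1. [C1‖L1]  r_C1² − 36 = 0  ⇒  r_C1 = 6 (r>0 drops 1)
2. [ext C1·C2]  r_C1² + 10r_C1 − 96 = 0  ⇒  r_C1 = 6 (r>0 drops 1)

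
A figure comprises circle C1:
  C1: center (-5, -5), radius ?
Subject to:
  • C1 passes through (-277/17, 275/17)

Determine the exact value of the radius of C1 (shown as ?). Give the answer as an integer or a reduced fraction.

24

1. [C1∋P]  r_C1² − 576 = 0  ⇒  r_C1 = 24 (r>0 drops 1)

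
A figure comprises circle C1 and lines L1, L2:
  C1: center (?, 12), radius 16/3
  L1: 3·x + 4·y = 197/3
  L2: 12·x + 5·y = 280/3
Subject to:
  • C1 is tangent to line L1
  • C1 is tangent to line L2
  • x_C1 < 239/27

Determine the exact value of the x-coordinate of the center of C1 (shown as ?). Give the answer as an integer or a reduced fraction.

-3

1. [C1‖L1]  x_C1² − (106/9)x_C1 − 133/3 = 0  ⇒  x_C1 = -3 or 133/9
2. [C1‖L2]  x_C1² − (50/9)x_C1 − 77/3 = 0  ⇒  x_C1 = -3 or 77/9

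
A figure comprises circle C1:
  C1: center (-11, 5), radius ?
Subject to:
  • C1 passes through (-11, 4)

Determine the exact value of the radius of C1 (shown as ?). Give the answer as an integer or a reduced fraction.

1. [C1∋P]  r_C1² − 1 = 0  ⇒  r_C1 = 1 (r>0 drops 1)

1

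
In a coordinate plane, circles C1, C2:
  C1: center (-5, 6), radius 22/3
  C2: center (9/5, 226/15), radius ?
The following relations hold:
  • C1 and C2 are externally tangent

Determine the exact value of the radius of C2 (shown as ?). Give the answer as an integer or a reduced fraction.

1. [ext C1·C2]  r_C2² + (44/3)r_C2 − 224/3 = 0  ⇒  r_C2 = 4 (r>0 drops 1)

4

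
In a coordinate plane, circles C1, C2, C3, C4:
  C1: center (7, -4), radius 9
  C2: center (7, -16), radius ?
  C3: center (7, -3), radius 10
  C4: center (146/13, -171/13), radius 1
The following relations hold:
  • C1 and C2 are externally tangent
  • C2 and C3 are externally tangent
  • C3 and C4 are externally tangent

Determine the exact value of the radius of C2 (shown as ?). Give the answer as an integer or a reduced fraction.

1. [ext C1·C2]  r_C2² + 18r_C2 − 63 = 0  ⇒  r_C2 = 3 (r>0 drops 1)
2. [ext C2·C3]  r_C2² + 20r_C2 − 69 = 0  ⇒  r_C2 = 3 (r>0 drops 1)

3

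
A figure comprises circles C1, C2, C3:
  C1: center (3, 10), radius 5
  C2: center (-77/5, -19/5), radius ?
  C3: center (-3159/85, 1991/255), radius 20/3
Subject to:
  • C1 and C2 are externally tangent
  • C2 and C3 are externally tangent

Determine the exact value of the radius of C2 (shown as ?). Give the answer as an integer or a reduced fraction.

1. [ext C1·C2]  r_C2² + 10r_C2 − 504 = 0  ⇒  r_C2 = 18 (r>0 drops 1)
2. [ext C2·C3]  r_C2² + (40/3)r_C2 − 564 = 0  ⇒  r_C2 = 18 (r>0 drops 1)

18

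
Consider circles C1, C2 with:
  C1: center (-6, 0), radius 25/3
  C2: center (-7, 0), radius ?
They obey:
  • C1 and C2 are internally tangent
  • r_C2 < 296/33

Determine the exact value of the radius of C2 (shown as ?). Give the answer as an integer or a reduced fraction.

1. [int C1,C2]  r_C2² − (50/3)r_C2 + 616/9 = 0  ⇒  r_C2 = 22/3 or 28/3
2. given r_C2 < 296/33: keep 22/3

22/3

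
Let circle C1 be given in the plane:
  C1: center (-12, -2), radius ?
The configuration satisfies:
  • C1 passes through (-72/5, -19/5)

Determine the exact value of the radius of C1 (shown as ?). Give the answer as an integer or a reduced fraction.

1. [C1∋P]  r_C1² − 9 = 0  ⇒  r_C1 = 3 (r>0 drops 1)

3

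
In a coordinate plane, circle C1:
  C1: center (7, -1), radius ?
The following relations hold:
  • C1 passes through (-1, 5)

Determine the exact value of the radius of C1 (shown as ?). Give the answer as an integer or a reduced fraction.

10

1. [C1∋P]  r_C1² − 100 = 0  ⇒  r_C1 = 10 (r>0 drops 1)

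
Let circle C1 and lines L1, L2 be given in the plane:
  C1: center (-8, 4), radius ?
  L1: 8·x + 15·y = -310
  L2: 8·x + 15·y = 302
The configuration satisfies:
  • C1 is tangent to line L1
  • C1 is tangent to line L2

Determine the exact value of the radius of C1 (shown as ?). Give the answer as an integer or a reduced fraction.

1. [C1‖L1]  r_C1² − 324 = 0  ⇒  r_C1 = 18 (r>0 drops 1)
2. [C1‖L2]  r_C1² − 324 = 0  ⇒  r_C1 = 18 (r>0 drops 1)

18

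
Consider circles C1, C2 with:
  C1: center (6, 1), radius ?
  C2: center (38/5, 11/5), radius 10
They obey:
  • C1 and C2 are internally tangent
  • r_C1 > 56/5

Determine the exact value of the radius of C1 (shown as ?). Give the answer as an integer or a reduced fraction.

12

1. [int C1,C2]  r_C1² − 20r_C1 + 96 = 0  ⇒  r_C1 = 8 or 12
2. given r_C1 > 56/5: keep 12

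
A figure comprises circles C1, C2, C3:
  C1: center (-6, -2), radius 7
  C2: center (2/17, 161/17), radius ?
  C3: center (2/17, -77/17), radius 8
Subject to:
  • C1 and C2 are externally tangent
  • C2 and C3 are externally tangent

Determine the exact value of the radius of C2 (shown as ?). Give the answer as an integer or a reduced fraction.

1. [ext C1·C2]  r_C2² + 14r_C2 − 120 = 0  ⇒  r_C2 = 6 (r>0 drops 1)
2. [ext C2·C3]  r_C2² + 16r_C2 − 132 = 0  ⇒  r_C2 = 6 (r>0 drops 1)

6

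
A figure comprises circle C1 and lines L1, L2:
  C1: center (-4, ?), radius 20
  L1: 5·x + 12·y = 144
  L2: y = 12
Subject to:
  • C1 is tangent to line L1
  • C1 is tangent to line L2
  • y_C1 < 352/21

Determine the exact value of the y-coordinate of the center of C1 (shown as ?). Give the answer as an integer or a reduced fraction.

-8

1. [C1‖L1]  y_C1² − (82/3)y_C1 − 848/3 = 0  ⇒  y_C1 = -8 or 106/3
2. [C1‖L2]  y_C1² − 24y_C1 − 256 = 0  ⇒  y_C1 = -8 or 32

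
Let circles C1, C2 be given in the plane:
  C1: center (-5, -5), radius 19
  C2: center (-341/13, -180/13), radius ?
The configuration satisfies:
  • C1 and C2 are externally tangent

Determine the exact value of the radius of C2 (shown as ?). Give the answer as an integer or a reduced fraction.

4

1. [ext C1·C2]  r_C2² + 38r_C2 − 168 = 0  ⇒  r_C2 = 4 (r>0 drops 1)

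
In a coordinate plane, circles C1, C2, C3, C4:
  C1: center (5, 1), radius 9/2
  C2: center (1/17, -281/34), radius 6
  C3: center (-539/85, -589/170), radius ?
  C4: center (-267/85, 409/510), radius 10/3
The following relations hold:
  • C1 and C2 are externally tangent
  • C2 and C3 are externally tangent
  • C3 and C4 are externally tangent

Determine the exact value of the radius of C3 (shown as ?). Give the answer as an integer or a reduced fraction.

2

1. [ext C2·C3]  r_C3² + 12r_C3 − 28 = 0  ⇒  r_C3 = 2 (r>0 drops 1)
2. [ext C3·C4]  r_C3² + (20/3)r_C3 − 52/3 = 0  ⇒  r_C3 = 2 (r>0 drops 1)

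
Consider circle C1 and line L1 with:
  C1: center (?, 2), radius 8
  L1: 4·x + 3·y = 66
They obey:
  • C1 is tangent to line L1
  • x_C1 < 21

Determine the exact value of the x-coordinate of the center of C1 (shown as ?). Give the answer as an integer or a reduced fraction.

1. [C1‖L1]  x_C1² − 30x_C1 + 125 = 0  ⇒  x_C1 = 5 or 25
2. given x_C1 < 21: keep 5

5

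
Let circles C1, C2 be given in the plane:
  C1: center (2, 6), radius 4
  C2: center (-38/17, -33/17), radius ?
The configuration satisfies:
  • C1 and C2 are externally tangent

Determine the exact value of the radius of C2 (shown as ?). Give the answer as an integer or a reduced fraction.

5

1. [ext C1·C2]  r_C2² + 8r_C2 − 65 = 0  ⇒  r_C2 = 5 (r>0 drops 1)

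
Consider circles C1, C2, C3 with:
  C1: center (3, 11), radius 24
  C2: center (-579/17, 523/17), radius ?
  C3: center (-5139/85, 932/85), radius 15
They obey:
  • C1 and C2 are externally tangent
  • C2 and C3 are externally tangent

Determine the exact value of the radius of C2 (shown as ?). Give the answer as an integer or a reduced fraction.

1. [ext C1·C2]  r_C2² + 48r_C2 − 1188 = 0  ⇒  r_C2 = 18 (r>0 drops 1)
2. [ext C2·C3]  r_C2² + 30r_C2 − 864 = 0  ⇒  r_C2 = 18 (r>0 drops 1)

18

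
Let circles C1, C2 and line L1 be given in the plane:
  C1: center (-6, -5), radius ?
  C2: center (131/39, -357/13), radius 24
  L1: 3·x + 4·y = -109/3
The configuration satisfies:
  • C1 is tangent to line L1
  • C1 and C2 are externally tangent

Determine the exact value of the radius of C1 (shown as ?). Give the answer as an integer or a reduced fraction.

1/3

1. [C1‖L1]  r_C1² − 1/9 = 0  ⇒  r_C1 = 1/3 (r>0 drops 1)
2. [ext C1·C2]  r_C1² + 48r_C1 − 145/9 = 0  ⇒  r_C1 = 1/3 (r>0 drops 1)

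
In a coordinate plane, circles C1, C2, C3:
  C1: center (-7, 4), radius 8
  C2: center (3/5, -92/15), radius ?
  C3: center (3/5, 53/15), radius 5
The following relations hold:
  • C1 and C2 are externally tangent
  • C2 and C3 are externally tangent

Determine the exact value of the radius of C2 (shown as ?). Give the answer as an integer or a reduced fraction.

1. [ext C1·C2]  r_C2² + 16r_C2 − 868/9 = 0  ⇒  r_C2 = 14/3 (r>0 drops 1)
2. [ext C2·C3]  r_C2² + 10r_C2 − 616/9 = 0  ⇒  r_C2 = 14/3 (r>0 drops 1)

14/3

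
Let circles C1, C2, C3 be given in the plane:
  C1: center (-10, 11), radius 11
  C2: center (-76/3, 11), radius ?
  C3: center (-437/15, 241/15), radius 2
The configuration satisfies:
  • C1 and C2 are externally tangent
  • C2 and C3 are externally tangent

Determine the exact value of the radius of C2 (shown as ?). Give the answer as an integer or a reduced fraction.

1. [ext C1·C2]  r_C2² + 22r_C2 − 1027/9 = 0  ⇒  r_C2 = 13/3 (r>0 drops 1)
2. [ext C2·C3]  r_C2² + 4r_C2 − 325/9 = 0  ⇒  r_C2 = 13/3 (r>0 drops 1)

13/3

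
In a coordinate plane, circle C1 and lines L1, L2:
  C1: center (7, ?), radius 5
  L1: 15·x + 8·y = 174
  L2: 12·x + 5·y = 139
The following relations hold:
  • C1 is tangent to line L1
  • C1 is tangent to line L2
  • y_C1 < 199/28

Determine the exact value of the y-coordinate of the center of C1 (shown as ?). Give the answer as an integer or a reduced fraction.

-2

1. [C1‖L1]  y_C1² − (69/4)y_C1 − 77/2 = 0  ⇒  y_C1 = -2 or 77/4
2. [C1‖L2]  y_C1² − 22y_C1 − 48 = 0  ⇒  y_C1 = -2 or 24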